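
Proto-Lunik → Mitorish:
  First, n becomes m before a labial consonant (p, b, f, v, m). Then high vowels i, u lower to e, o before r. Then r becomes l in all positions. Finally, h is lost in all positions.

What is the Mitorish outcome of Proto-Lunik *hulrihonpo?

ulliompo

Mitorish: *hulrihonpo > hulrihompo > hullihompo > ulliompo  (by nasal place assimilation, unconditioned shift, h-loss)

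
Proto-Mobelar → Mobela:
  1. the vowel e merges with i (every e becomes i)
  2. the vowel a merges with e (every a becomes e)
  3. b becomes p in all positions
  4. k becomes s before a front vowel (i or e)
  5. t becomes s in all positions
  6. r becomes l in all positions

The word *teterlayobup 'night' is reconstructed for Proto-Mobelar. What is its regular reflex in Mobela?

sisilleyopup

Mobela: *teterlayobup > titirlayobup > titirleyobup > titirleyopup > sisirleyopup > sisilleyopup  (by vowel merger, vowel merger, unconditioned shift, unconditioned shift, unconditioned shift)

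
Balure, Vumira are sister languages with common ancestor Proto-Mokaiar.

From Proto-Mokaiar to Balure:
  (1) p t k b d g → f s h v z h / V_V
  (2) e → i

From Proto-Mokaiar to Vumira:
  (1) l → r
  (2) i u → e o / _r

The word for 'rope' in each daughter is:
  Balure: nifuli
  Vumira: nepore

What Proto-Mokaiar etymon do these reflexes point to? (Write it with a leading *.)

Position 5: Balure has l, Vumira has r. Balure preserves l here (none of its changes turn any other segment into l), so the proto-segment is *l.
Position 3: Balure has f, Vumira has p. Vumira preserves p here (none of its changes turn any other segment into p), so the proto-segment is *p.
Continuing position by position gives *nepule; check it forward:
Balure: *nepule > nefule > nifuli  (by intervocalic lenition, vowel merger)
Vumira: *nepule
  nepule → nepure   [unconditioned shift]
  nepure → nepore   [pre-rhotic lowering]
  giving Vumira nepore.
No other proto-form is consistent with every reflex, so the reconstruction is *nepule.

*nepule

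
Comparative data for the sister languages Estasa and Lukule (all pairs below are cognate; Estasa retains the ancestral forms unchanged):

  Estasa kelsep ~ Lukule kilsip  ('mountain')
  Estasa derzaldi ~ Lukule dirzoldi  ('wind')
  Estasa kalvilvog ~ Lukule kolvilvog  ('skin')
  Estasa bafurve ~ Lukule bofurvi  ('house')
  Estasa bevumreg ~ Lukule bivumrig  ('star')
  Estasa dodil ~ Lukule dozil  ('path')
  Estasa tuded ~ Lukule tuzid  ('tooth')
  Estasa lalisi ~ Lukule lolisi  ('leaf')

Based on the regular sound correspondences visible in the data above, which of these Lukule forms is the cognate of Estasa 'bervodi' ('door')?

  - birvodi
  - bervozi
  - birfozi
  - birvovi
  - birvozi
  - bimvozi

derzaldi ~ dirzoldi — Estasa e corresponds to Lukule i after a consonant, before r.
dodil ~ dozil — Estasa d corresponds to Lukule z between vowels (before a front vowel).
Applying these to Estasa 'bervodi':
  bervodi → birvodi   (e→i after a consonant, before r)
  birvodi → birvozi   (d→z between vowels (before a front vowel))
So the Lukule cognate is 'birvozi'.

birvozi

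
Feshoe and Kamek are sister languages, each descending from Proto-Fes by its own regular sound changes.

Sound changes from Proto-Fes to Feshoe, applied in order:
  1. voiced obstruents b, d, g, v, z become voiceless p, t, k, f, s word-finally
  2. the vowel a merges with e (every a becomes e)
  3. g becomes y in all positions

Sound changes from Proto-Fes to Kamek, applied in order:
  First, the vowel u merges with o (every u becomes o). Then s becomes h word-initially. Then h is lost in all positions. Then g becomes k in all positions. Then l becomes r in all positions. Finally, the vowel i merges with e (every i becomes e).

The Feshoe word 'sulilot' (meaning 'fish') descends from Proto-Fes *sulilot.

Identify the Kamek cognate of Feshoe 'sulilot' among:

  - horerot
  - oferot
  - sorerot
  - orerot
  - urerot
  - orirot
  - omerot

orerot

Kamek: *sulilot > solilot > holilot > olilot > orirot > orerot  (by vowel merger, debuccalisation, h-loss, unconditioned shift, vowel merger)
Among the options, 'orerot' alone shows every Kamek change applied in order.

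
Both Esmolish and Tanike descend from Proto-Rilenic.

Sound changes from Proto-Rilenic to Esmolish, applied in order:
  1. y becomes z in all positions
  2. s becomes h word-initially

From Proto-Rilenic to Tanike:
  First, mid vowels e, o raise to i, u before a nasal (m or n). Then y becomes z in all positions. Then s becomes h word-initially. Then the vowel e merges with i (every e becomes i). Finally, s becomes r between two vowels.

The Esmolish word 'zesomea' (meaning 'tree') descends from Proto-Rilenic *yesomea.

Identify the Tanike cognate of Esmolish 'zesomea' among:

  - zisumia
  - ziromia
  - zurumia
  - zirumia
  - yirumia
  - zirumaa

Tanike: start from *yesomea.
  rule 1 (pre-nasal raising): yesomea → yesumea
  rule 2 (unconditioned shift): yesumea → zesumea
  rule 3: no change — zesumea
  rule 4 (vowel merger): zesumea → zisumia
  rule 5 (rhotacism): zisumia → zirumia
  ⇒ Tanike zirumia
The other candidates each miss or misapply at least one Tanike change.

zirumia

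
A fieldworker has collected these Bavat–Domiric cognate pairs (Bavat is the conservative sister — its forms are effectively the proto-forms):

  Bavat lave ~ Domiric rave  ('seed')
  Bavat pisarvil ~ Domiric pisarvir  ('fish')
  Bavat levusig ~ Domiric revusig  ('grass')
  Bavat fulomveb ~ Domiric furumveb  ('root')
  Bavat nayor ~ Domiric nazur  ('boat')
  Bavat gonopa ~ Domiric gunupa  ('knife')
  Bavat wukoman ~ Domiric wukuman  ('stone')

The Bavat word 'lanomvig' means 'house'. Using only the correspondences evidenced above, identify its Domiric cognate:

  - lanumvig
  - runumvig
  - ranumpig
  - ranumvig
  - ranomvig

ranumvig

lave ~ rave — Bavat l corresponds to Domiric r word-initially before a back vowel.
fulomveb ~ furumveb, wukoman ~ wukuman — Bavat o corresponds to Domiric u after a consonant, before a nasal.
Applying these to Bavat 'lanomvig':
  lanomvig → ranomvig   (l→r word-initially before a back vowel)
  ranomvig → ranumvig   (o→u after a consonant, before a nasal)
So the Domiric cognate is 'ranumvig'.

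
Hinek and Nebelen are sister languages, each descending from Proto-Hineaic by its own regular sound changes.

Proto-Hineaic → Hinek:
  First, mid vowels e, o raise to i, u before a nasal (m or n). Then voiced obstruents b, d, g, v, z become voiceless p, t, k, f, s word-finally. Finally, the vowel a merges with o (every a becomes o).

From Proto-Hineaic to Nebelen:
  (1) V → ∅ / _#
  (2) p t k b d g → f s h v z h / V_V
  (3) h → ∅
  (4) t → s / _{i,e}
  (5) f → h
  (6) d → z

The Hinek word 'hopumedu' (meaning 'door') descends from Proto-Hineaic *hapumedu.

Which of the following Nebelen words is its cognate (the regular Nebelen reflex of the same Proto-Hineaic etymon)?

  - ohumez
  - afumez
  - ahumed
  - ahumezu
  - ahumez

ahumez

Nebelen: *hapumedu > hapumed > hafumed > afumed > ahumed > ahumez  (by apocope, intervocalic lenition, h-loss, unconditioned shift, unconditioned shift)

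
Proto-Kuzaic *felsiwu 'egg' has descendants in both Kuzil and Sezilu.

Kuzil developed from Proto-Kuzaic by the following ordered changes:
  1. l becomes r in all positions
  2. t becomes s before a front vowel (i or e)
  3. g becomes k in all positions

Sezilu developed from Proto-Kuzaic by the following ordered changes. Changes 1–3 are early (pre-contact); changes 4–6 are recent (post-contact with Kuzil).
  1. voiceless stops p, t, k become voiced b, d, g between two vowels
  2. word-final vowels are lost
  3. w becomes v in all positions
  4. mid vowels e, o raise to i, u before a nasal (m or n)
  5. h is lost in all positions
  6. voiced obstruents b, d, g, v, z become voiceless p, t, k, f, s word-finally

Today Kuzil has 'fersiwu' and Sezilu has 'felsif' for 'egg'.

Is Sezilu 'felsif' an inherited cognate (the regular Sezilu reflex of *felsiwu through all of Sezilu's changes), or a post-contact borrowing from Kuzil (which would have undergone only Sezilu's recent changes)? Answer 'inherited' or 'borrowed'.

inherited

If inherited, *felsiwu would pass through all of Sezilu's changes:
Sezilu: *felsiwu
  felsiwu (rule 1 does not apply)
  felsiwu → felsiw   [apocope]
  felsiw → felsiv   [unconditioned shift]
  felsiv (rule 4 does not apply)
  felsiv (rule 5 does not apply)
  felsiv → felsif   [final devoicing]
  giving Sezilu felsif.
If borrowed from Kuzil 'fersiwu' after the early changes, it would undergo only the recent ones:
  rule 4 (pre-nasal raising): no change (fersiwu)
  rule 5 (h-loss): no change (fersiwu)
  rule 6 (final devoicing): no change (fersiwu)
  ⇒ as a loan: fersiwu
Sezilu 'felsif' matches the inherited outcome exactly, so it is an inherited cognate, not a loan.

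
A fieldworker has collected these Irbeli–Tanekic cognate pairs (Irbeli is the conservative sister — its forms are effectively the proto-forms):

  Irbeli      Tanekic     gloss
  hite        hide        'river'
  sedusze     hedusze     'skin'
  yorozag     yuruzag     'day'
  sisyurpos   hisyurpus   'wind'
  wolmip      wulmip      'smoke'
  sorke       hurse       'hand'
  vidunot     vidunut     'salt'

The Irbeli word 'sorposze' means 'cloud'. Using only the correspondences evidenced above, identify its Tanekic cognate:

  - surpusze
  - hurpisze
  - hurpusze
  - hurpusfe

hurpusze

sorke ~ hurse — Irbeli s corresponds to Tanekic h word-initially before a back vowel.
yorozag ~ yuruzag, sorke ~ hurse — Irbeli o corresponds to Tanekic u after a consonant, before r.
yorozag ~ yuruzag, sisyurpos ~ hisyurpus — Irbeli o corresponds to Tanekic u after a consonant, before a consonant other than r, m, n, p, b, f, v.
Applying these to Irbeli 'sorposze':
  sorposze → horposze   (s→h word-initially before a back vowel)
  horposze → hurposze   (o→u after a consonant, before r)
  hurposze → hurpusze   (o→u after a consonant, before a consonant other than r, m, n, p, b, f, v)
So the Tanekic cognate is 'hurpusze'.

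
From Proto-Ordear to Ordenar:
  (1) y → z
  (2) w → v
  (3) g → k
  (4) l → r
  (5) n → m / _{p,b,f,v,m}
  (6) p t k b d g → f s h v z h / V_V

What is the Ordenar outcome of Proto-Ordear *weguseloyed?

Ordenar: *weguseloyed
  weguseloyed → weguselozed   [unconditioned shift]
  weguselozed → veguselozed   [unconditioned shift]
  veguselozed → vekuselozed   [unconditioned shift]
  vekuselozed → vekuserozed   [unconditioned shift]
  vekuserozed (rule 5 does not apply)
  vekuserozed → vehuserozed   [intervocalic lenition]
  giving Ordenar vehuserozed.

vehuserozed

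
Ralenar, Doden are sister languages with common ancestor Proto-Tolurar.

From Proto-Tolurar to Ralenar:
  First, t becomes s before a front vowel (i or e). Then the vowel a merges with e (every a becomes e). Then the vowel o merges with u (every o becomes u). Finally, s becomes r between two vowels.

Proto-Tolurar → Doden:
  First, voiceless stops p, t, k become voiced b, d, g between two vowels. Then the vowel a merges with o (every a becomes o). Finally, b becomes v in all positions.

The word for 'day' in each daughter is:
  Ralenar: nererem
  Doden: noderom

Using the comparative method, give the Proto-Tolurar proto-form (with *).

*nateram

Position 6: Ralenar has e, Doden has o. Taking the neighbouring segments as reconstructed: Ralenar e could go back to *a or *e; Doden o could go back to *a or *o — the one source consistent with every daughter is *a.
Position 3: Ralenar has r, Doden has d. Taking the neighbouring segments as reconstructed: Ralenar r could go back to *t or *s or *r; Doden d could go back to *t or *d — the one source consistent with every daughter is *t.
Position 2: Ralenar has e, Doden has o. Taking the neighbouring segments as reconstructed: Ralenar e could go back to *a or *e; Doden o could go back to *a or *o — the one source consistent with every daughter is *a.
This points to *nateram. Verify forward in each daughter:
Ralenar: start from *nateram.
  rule 1 (palatalisation): nateram → naseram
  rule 2 (vowel merger): naseram → neserem
  rule 3: no change — neserem
  rule 4 (rhotacism): neserem → nererem
  ⇒ Ralenar nererem
Doden: *nateram
  nateram → naderam   [intervocalic voicing]
  naderam → noderom   [vowel merger]
  noderom (rule 3 does not apply)
  giving Doden noderom.
*nateram is the unique common source.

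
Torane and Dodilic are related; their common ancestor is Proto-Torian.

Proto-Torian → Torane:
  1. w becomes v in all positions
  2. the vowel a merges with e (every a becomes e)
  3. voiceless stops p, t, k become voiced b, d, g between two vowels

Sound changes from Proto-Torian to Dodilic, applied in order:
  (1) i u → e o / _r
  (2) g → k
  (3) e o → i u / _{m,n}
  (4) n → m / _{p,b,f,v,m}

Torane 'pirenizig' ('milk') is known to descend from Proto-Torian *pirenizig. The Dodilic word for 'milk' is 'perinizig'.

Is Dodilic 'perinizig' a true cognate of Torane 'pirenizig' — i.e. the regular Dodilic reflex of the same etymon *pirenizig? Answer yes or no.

no

Derive the expected Dodilic reflex of *pirenizig:
Dodilic: start from *pirenizig.
  rule 1 (pre-rhotic lowering): pirenizig → perenizig
  rule 2 (unconditioned shift): perenizig → perenizik
  rule 3 (pre-nasal raising): perenizik → perinizik
  rule 4: no change — perinizik
  ⇒ Dodilic perinizik
The regular Dodilic reflex would be 'perinizik', but the attested form is 'perinizig'. The correspondence is irregular, so they are not cognates (the Dodilic form has a different source).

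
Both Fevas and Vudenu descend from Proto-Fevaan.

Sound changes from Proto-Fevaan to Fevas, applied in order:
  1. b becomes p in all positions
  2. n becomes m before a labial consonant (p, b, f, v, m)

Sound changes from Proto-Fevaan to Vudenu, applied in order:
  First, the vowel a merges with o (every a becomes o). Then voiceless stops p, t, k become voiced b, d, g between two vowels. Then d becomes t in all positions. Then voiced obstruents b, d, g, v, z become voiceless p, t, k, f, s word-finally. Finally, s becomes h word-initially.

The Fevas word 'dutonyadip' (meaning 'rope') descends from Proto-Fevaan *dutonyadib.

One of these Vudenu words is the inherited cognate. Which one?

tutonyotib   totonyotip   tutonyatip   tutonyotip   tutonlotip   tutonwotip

Vudenu: start from *dutonyadib.
  rule 1 (vowel merger): dutonyadib → dutonyodib
  rule 2 (intervocalic voicing): dutonyodib → dudonyodib
  rule 3 (unconditioned shift): dudonyodib → tutonyotib
  rule 4 (final devoicing): tutonyotib → tutonyotip
  rule 5: no change — tutonyotip
  ⇒ Vudenu tutonyotip
Among the options, 'tutonyotip' alone shows every Vudenu change applied in order.

tutonyotip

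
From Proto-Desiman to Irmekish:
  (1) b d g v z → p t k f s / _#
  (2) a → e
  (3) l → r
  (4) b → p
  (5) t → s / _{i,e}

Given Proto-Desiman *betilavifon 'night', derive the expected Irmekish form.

pesirevifon

Irmekish: *betilavifon > betilevifon > betirevifon > petirevifon > pesirevifon  (by vowel merger, unconditioned shift, unconditioned shift, palatalisation)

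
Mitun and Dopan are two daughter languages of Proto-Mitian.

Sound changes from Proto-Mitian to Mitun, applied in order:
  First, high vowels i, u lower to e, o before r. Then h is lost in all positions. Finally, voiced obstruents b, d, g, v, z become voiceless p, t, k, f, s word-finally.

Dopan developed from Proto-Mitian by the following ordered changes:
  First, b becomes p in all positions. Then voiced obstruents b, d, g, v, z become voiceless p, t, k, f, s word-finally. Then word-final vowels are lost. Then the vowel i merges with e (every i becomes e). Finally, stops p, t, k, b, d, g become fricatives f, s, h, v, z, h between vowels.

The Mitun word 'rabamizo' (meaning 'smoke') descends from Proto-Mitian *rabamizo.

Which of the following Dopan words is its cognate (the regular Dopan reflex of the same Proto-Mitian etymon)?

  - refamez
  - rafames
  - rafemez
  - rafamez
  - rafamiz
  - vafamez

Dopan: *rabamizo > rapamizo > rapamiz > rapamez > rafamez  (by unconditioned shift, apocope, vowel merger, intervocalic lenition)
Among the options, 'rafamez' alone shows every Dopan change applied in order.

rafamez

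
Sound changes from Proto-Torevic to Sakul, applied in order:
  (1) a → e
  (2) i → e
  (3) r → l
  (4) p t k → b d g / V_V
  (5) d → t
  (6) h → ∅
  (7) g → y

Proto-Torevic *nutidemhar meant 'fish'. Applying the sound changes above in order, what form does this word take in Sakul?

Sakul: start from *nutidemhar.
  rule 1 (vowel merger): nutidemhar → nutidemher
  rule 2 (vowel merger): nutidemher → nutedemher
  rule 3 (unconditioned shift): nutedemher → nutedemhel
  rule 4 (intervocalic voicing): nutedemhel → nudedemhel
  rule 5 (unconditioned shift): nudedemhel → nutetemhel
  rule 6 (h-loss): nutetemhel → nutetemel
  rule 7: no change — nutetemel
  ⇒ Sakul nutetemel

nutetemel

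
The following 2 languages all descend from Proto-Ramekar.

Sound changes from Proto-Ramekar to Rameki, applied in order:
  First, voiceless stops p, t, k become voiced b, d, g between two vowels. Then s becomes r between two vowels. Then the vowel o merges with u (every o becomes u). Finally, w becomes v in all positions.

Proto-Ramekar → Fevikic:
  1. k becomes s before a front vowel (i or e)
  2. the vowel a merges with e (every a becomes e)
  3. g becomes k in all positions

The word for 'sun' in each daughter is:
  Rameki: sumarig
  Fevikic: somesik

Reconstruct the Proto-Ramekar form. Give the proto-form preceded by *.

Position 2: Rameki has u, Fevikic has o. Fevikic preserves o here (none of its changes turn any other segment into o), so the proto-segment is *o.
Position 7: Rameki has g, Fevikic has k. Taking the neighbouring segments as reconstructed: Rameki g can only go back to *g; Fevikic k could go back to *k or *g — the one source consistent with every daughter is *g.
Continuing position by position gives *somasig; check it forward:
Rameki: *somasig > somarig > sumarig  (by rhotacism, vowel merger)
Fevikic: start from *somasig.
  rule 1: no change — somasig
  rule 2 (vowel merger): somasig → somesig
  rule 3 (unconditioned shift): somesig → somesik
  ⇒ Fevikic somesik
No other proto-form is consistent with every reflex, so the reconstruction is *somasig.

*somasig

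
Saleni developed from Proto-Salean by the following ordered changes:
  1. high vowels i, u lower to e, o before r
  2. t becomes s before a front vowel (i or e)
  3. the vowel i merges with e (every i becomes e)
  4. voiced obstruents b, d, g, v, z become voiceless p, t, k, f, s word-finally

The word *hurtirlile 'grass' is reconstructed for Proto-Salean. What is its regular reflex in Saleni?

horserlele

Saleni: start from *hurtirlile.
  rule 1 (pre-rhotic lowering): hurtirlile → horterlile
  rule 2 (palatalisation): horterlile → horserlile
  rule 3 (vowel merger): horserlile → horserlele
  rule 4: no change — horserlele
  ⇒ Saleni horserlele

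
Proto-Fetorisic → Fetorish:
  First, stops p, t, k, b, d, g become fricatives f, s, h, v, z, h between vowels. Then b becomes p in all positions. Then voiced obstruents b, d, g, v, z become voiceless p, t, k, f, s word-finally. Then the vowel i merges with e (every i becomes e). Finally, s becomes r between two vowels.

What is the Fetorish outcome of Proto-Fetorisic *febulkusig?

fevulkurek

Fetorish: *febulkusig > fevulkusig > fevulkusik > fevulkusek > fevulkurek  (by intervocalic lenition, final devoicing, vowel merger, rhotacism)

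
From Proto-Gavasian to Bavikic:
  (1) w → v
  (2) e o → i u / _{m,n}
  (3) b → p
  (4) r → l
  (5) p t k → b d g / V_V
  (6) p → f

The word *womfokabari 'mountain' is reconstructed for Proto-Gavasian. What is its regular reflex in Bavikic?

Bavikic: *womfokabari
  womfokabari → vomfokabari   [unconditioned shift]
  vomfokabari → vumfokabari   [pre-nasal raising]
  vumfokabari → vumfokapari   [unconditioned shift]
  vumfokapari → vumfokapali   [unconditioned shift]
  vumfokapali → vumfogabali   [intervocalic voicing]
  vumfogabali (rule 6 does not apply)
  giving Bavikic vumfogabali.

vumfogabali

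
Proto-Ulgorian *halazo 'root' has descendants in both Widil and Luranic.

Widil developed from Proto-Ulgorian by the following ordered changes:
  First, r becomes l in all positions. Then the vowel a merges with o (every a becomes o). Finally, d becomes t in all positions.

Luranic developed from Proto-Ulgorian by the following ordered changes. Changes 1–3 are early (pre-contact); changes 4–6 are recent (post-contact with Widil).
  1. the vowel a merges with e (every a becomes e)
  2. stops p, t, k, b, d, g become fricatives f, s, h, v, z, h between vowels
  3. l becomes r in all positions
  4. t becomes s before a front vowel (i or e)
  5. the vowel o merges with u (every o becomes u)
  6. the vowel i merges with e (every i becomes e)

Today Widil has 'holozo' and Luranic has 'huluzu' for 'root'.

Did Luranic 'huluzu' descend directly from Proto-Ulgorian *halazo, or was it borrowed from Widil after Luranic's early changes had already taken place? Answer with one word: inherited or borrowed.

borrowed

If inherited, *halazo would pass through all of Luranic's changes:
Luranic: *halazo > helezo > herezo > herezu  (by vowel merger, unconditioned shift, vowel merger)
If borrowed from Widil 'holozo' after the early changes, it would undergo only the recent ones:
  rule 4 (palatalisation): no change (holozo)
  rule 5 (vowel merger): holozo → huluzu
  rule 6 (vowel merger): no change (huluzu)
  ⇒ as a loan: huluzu
Luranic 'huluzu' matches the loan outcome 'huluzu', not the inherited 'herezu' — it skipped the early Luranic changes, so it was borrowed from Widil.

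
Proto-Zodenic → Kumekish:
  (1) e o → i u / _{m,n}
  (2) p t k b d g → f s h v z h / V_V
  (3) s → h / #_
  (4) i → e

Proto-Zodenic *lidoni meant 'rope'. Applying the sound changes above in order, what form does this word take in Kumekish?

lezune

Kumekish: *lidoni
  lidoni → liduni   [pre-nasal raising]
  liduni → lizuni   [intervocalic lenition]
  lizuni (rule 3 does not apply)
  lizuni → lezune   [vowel merger]
  giving Kumekish lezune.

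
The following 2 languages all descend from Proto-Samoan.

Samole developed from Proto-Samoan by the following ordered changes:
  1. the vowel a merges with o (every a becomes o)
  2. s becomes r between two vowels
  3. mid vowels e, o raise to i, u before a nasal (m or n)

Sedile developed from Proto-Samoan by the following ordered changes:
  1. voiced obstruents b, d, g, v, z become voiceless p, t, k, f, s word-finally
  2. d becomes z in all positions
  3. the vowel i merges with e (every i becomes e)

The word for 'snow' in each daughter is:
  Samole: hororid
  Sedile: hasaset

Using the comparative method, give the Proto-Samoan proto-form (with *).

*hasasid

Position 2: Samole has o, Sedile has a. Sedile preserves a here (none of its changes turn any other segment into a), so the proto-segment is *a.
Position 5: Samole has r, Sedile has s. Taking the neighbouring segments as reconstructed: Samole r could go back to *s or *r; Sedile s can only go back to *s — the one source consistent with every daughter is *s.
Verify the candidate proto-form against each daughter:
Samole: *hasasid
  hasasid → hososid   [vowel merger]
  hososid → hororid   [rhotacism]
  hororid (rule 3 does not apply)
  giving Samole hororid.
Sedile: *hasasid
  hasasid → hasasit   [final devoicing]
  hasasit (rule 2 does not apply)
  hasasit → hasaset   [vowel merger]
  giving Sedile hasaset.
No other proto-form is consistent with every reflex, so the reconstruction is *hasasid.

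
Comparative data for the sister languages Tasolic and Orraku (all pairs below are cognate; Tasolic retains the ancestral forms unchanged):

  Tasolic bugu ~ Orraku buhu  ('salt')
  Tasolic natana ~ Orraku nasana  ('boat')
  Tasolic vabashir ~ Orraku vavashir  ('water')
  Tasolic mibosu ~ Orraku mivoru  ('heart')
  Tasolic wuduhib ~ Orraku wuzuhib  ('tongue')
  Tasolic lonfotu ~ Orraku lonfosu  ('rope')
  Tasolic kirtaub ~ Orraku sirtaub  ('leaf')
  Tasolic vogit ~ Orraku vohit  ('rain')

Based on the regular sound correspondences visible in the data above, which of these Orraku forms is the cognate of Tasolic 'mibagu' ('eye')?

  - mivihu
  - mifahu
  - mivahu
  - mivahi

mivahu

vabashir ~ vavashir — Tasolic b corresponds to Orraku v between vowels (before a back vowel).
bugu ~ buhu — Tasolic g corresponds to Orraku h between vowels (before a back vowel).
Applying these to Tasolic 'mibagu':
  mibagu → mivagu   (b→v between vowels (before a back vowel))
  mivagu → mivahu   (g→h between vowels (before a back vowel))
So the Orraku cognate is 'mivahu'.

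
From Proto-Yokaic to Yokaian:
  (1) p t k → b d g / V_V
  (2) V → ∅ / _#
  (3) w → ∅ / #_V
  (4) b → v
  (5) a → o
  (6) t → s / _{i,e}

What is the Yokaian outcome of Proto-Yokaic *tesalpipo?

Yokaian: *tesalpipo
  tesalpipo → tesalpibo   [intervocalic voicing]
  tesalpibo → tesalpib   [apocope]
  tesalpib (rule 3 does not apply)
  tesalpib → tesalpiv   [unconditioned shift]
  tesalpiv → tesolpiv   [vowel merger]
  tesolpiv → sesolpiv   [palatalisation]
  giving Yokaian sesolpiv.

sesolpiv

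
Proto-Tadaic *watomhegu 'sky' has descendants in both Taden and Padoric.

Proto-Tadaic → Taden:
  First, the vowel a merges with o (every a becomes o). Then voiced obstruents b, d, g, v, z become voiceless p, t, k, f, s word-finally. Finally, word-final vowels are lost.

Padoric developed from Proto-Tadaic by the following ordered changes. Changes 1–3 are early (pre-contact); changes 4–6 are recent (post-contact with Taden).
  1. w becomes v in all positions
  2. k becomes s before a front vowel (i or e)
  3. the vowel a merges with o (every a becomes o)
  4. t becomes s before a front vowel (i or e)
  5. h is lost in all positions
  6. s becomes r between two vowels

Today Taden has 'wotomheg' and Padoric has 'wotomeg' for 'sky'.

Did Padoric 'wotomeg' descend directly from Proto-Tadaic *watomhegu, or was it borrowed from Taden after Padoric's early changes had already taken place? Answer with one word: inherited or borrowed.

If inherited, *watomhegu would pass through all of Padoric's changes:
Padoric: *watomhegu
  watomhegu → vatomhegu   [unconditioned shift]
  vatomhegu (rule 2 does not apply)
  vatomhegu → votomhegu   [vowel merger]
  votomhegu (rule 4 does not apply)
  votomhegu → votomegu   [h-loss]
  votomegu (rule 6 does not apply)
  giving Padoric votomegu.
If borrowed from Taden 'wotomheg' after the early changes, it would undergo only the recent ones:
  rule 4 (palatalisation): no change (wotomheg)
  rule 5 (h-loss): wotomheg → wotomeg
  rule 6 (rhotacism): no change (wotomeg)
  ⇒ as a loan: wotomeg
Padoric 'wotomeg' matches the loan outcome 'wotomeg', not the inherited 'votomegu' — it skipped the early Padoric changes, so it was borrowed from Taden.

borrowed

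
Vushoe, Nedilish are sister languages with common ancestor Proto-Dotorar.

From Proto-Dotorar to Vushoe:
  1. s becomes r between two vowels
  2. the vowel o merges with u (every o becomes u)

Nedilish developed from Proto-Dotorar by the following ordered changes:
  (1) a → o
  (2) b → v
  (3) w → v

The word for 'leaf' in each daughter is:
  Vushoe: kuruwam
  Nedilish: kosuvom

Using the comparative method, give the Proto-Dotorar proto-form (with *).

*kosuwam

Position 6: Vushoe has a, Nedilish has o. Vushoe preserves a here (none of its changes turn any other segment into a), so the proto-segment is *a.
Position 2: Vushoe has u, Nedilish has o. Taking the neighbouring segments as reconstructed: Vushoe u could go back to *o or *u; Nedilish o could go back to *a or *o — the one source consistent with every daughter is *o.
Continuing position by position gives *kosuwam; check it forward:
Vushoe: *kosuwam > koruwam > kuruwam  (by rhotacism, vowel merger)
Nedilish: *kosuwam > kosuwom > kosuvom  (by vowel merger, unconditioned shift)
Only *kosuwam yields all of Vushoe kuruwam, Nedilish kosuvom.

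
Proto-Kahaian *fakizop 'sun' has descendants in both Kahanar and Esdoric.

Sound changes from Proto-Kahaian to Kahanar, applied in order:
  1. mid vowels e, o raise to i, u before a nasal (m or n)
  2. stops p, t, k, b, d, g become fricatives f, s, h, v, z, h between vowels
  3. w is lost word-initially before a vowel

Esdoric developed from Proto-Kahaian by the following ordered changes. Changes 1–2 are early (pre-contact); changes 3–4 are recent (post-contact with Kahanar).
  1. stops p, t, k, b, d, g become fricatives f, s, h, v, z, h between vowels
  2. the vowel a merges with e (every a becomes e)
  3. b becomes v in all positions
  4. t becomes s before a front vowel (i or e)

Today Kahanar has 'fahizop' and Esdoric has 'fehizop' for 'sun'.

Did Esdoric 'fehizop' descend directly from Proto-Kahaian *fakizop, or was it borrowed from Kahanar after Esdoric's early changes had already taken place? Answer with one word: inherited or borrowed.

If inherited, *fakizop would pass through all of Esdoric's changes:
Esdoric: *fakizop > fahizop > fehizop  (by intervocalic lenition, vowel merger)
If borrowed from Kahanar 'fahizop' after the early changes, it would undergo only the recent ones:
  rule 3 (unconditioned shift): no change (fahizop)
  rule 4 (palatalisation): no change (fahizop)
  ⇒ as a loan: fahizop
Esdoric 'fehizop' matches the inherited outcome exactly, so it is an inherited cognate, not a loan.

inherited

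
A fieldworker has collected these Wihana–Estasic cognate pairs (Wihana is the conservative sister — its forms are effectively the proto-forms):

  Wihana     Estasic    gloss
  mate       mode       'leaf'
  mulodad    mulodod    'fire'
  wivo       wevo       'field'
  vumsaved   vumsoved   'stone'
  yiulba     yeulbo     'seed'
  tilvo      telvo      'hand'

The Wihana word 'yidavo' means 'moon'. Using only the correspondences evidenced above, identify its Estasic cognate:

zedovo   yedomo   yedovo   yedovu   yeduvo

tilvo ~ telvo — Wihana i corresponds to Estasic e after a consonant, before a consonant other than r, m, n, p, b, f, v.
vumsaved ~ vumsoved — Wihana a corresponds to Estasic o after a consonant, before a labial obstruent.
Applying these to Wihana 'yidavo':
  yidavo → yedavo   (i→e after a consonant, before a consonant other than r, m, n, p, b, f, v)
  yedavo → yedovo   (a→o after a consonant, before a labial obstruent)
So the Estasic cognate is 'yedovo'.

yedovo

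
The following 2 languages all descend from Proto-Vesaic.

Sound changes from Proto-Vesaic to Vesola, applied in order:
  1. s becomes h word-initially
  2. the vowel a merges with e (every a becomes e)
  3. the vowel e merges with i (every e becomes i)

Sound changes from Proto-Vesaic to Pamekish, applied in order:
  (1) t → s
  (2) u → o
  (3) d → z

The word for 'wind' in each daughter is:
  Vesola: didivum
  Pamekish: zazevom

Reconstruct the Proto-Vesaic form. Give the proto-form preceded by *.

*dadevum

Position 6: Vesola has u, Pamekish has o. Vesola preserves u here (none of its changes turn any other segment into u), so the proto-segment is *u.
Position 2: Vesola has i, Pamekish has a. Pamekish preserves a here (none of its changes turn any other segment into a), so the proto-segment is *a.
Position 3: Vesola has d, Pamekish has z. Vesola preserves d here (none of its changes turn any other segment into d), so the proto-segment is *d.
Continuing position by position gives *dadevum; check it forward:
Vesola: *dadevum
  dadevum (rule 1 does not apply)
  dadevum → dedevum   [vowel merger]
  dedevum → didivum   [vowel merger]
  giving Vesola didivum.
Pamekish: start from *dadevum.
  rule 1: no change — dadevum
  rule 2 (vowel merger): dadevum → dadevom
  rule 3 (unconditioned shift): dadevom → zazevom
  ⇒ Pamekish zazevom
No other proto-form is consistent with every reflex, so the reconstruction is *dadevum.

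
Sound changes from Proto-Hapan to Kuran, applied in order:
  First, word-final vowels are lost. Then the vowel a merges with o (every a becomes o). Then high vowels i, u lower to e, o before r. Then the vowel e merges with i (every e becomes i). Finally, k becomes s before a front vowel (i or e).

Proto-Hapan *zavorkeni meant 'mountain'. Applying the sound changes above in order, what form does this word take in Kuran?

Kuran: start from *zavorkeni.
  rule 1 (apocope): zavorkeni → zavorken
  rule 2 (vowel merger): zavorken → zovorken
  rule 3: no change — zovorken
  rule 4 (vowel merger): zovorken → zovorkin
  rule 5 (palatalisation): zovorkin → zovorsin
  ⇒ Kuran zovorsin

zovorsin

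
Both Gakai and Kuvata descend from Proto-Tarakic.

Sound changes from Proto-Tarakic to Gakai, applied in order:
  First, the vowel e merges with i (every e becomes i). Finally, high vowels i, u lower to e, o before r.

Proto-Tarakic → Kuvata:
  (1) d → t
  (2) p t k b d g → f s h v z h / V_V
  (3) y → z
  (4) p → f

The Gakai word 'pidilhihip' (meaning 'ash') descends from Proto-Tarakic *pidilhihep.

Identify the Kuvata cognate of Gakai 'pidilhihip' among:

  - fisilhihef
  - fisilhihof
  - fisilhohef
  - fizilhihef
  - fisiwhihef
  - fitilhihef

fisilhihef

Kuvata: *pidilhihep > pitilhihep > pisilhihep > fisilhihef  (by unconditioned shift, intervocalic lenition, unconditioned shift)
Only 'fisilhihef' matches the regular Kuvata development of *pidilhihep.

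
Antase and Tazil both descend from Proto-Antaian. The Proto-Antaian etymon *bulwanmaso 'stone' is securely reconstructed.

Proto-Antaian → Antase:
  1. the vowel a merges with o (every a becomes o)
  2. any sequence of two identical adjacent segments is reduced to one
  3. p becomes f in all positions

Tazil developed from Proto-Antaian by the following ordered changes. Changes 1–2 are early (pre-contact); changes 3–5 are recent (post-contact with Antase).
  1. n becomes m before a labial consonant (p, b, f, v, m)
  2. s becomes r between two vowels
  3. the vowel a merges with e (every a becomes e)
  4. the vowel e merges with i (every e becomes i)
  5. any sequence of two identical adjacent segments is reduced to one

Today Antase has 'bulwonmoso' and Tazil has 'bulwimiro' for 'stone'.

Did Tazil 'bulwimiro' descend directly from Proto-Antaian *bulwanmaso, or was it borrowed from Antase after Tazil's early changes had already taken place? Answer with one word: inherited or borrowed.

If inherited, *bulwanmaso would pass through all of Tazil's changes:
Tazil: start from *bulwanmaso.
  rule 1 (nasal place assimilation): bulwanmaso → bulwammaso
  rule 2 (rhotacism): bulwammaso → bulwammaro
  rule 3 (vowel merger): bulwammaro → bulwemmero
  rule 4 (vowel merger): bulwemmero → bulwimmiro
  rule 5 (degemination): bulwimmiro → bulwimiro
  ⇒ Tazil bulwimiro
If borrowed from Antase 'bulwonmoso' after the early changes, it would undergo only the recent ones:
  rule 3 (vowel merger): no change (bulwonmoso)
  rule 4 (vowel merger): no change (bulwonmoso)
  rule 5 (degemination): no change (bulwonmoso)
  ⇒ as a loan: bulwonmoso
Tazil 'bulwimiro' matches the inherited outcome exactly, so it is an inherited cognate, not a loan.

inherited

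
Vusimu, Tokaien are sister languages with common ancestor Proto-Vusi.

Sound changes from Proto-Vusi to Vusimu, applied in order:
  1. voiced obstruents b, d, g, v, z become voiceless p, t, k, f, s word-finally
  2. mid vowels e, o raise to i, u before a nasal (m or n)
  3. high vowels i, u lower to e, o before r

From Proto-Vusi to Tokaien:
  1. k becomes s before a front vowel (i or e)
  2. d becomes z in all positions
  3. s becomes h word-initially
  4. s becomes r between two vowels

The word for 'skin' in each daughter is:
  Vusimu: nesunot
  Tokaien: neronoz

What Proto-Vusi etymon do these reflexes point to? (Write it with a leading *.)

Position 4: Vusimu has u, Tokaien has o. Tokaien preserves o here (none of its changes turn any other segment into o), so the proto-segment is *o.
Position 7: Vusimu has t, Tokaien has z. Taking the neighbouring segments as reconstructed: Vusimu t could go back to *t or *d; Tokaien z could go back to *d or *z — the one source consistent with every daughter is *d.
Verify the candidate proto-form against each daughter:
Vusimu: start from *nesonod.
  rule 1 (final devoicing): nesonod → nesonot
  rule 2 (pre-nasal raising): nesonot → nesunot
  rule 3: no change — nesunot
  ⇒ Vusimu nesunot
Tokaien: *nesonod > nesonoz > neronoz  (by unconditioned shift, rhotacism)
Only *nesonod yields all of Vusimu nesunot, Tokaien neronoz.

*nesonod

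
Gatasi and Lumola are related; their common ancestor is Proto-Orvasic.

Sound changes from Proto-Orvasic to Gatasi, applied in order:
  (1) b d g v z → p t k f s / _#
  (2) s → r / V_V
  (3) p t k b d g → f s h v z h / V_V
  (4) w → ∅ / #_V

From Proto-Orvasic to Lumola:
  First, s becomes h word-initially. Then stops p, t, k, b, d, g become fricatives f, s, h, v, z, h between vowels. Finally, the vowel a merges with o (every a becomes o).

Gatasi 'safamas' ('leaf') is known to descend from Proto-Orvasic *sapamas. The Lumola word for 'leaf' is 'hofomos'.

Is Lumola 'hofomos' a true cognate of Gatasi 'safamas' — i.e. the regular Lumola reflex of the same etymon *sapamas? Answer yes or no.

yes

Derive the expected Lumola reflex of *sapamas:
Lumola: *sapamas
  sapamas → hapamas   [debuccalisation]
  hapamas → hafamas   [intervocalic lenition]
  hafamas → hofomos   [vowel merger]
  giving Lumola hofomos.
Lumola 'hofomos' matches the regular reflex exactly, so the pair is cognate.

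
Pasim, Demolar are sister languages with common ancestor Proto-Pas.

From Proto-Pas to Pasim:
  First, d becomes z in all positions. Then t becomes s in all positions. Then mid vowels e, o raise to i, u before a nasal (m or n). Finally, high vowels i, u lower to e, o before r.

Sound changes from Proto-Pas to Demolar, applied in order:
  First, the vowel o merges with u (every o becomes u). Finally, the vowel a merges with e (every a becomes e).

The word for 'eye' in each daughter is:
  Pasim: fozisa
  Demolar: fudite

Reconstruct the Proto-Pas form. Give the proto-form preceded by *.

*fodita

Position 5: Pasim has s, Demolar has t. Demolar preserves t here (none of its changes turn any other segment into t), so the proto-segment is *t.
Position 6: Pasim has a, Demolar has e. Pasim preserves a here (none of its changes turn any other segment into a), so the proto-segment is *a.
Position 3: Pasim has z, Demolar has d. Demolar preserves d here (none of its changes turn any other segment into d), so the proto-segment is *d.
Verify the candidate proto-form against each daughter:
Pasim: start from *fodita.
  rule 1 (unconditioned shift): fodita → fozita
  rule 2 (unconditioned shift): fozita → fozisa
  rule 3: no change — fozisa
  rule 4: no change — fozisa
  ⇒ Pasim fozisa
Demolar: start from *fodita.
  rule 1 (vowel merger): fodita → fudita
  rule 2 (vowel merger): fudita → fudite
  ⇒ Demolar fudite
*fodita is the unique common source.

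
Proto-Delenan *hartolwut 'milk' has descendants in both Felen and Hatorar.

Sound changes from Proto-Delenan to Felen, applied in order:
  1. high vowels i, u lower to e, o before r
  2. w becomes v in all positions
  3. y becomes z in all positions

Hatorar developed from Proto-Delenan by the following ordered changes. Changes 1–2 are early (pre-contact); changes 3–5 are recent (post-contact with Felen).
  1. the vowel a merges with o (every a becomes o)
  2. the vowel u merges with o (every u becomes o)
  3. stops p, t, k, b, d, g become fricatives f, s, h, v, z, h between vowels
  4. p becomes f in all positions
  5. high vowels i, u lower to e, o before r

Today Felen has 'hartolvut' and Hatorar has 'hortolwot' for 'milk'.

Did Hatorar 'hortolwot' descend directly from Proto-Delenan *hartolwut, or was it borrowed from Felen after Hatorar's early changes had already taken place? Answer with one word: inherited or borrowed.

inherited

If inherited, *hartolwut would pass through all of Hatorar's changes:
Hatorar: start from *hartolwut.
  rule 1 (vowel merger): hartolwut → hortolwut
  rule 2 (vowel merger): hortolwut → hortolwot
  rule 3: no change — hortolwot
  rule 4: no change — hortolwot
  rule 5: no change — hortolwot
  ⇒ Hatorar hortolwot
If borrowed from Felen 'hartolvut' after the early changes, it would undergo only the recent ones:
  rule 3 (intervocalic lenition): no change (hartolvut)
  rule 4 (unconditioned shift): no change (hartolvut)
  rule 5 (pre-rhotic lowering): no change (hartolvut)
  ⇒ as a loan: hartolvut
Hatorar 'hortolwot' matches the inherited outcome exactly, so it is an inherited cognate, not a loan.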